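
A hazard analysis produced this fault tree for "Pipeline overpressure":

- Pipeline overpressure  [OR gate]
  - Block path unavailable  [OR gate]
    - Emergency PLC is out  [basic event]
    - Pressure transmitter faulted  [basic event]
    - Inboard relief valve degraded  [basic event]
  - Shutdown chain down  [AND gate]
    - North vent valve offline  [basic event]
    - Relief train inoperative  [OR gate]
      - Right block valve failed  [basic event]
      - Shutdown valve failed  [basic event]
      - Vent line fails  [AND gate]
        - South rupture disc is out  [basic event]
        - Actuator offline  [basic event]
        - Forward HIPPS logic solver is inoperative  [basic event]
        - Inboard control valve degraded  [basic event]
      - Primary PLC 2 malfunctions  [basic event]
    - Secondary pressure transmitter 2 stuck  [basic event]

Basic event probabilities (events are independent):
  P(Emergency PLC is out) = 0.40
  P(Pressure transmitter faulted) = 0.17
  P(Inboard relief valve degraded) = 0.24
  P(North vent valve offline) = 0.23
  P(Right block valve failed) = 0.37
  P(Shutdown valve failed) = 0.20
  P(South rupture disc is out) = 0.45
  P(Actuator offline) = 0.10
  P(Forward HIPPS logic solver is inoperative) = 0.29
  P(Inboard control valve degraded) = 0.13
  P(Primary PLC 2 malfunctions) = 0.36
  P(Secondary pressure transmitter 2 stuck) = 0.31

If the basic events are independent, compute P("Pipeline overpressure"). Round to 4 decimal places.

0.6398

P(Block path unavailable) [OR] = 1 − (1−0.40) × (1−0.17) × (1−0.24) = 0.621520
P(Vent line fails) [AND] = 0.45 × 0.10 × 0.29 × 0.13 = 0.001697
P(Relief train inoperative) [OR] = 1 − (1−0.37) × (1−0.20) × (1−0.001697) × (1−0.36) = 0.677987
P(Shutdown chain down) [AND] = 0.23 × 0.677987 × 0.31 = 0.048340
P(Pipeline overpressure) [OR] = 1 − (1−0.621520) × (1−0.048340) = 0.639816
Rounded to 4 decimal places: P(Pipeline overpressure) ≈ 0.6398.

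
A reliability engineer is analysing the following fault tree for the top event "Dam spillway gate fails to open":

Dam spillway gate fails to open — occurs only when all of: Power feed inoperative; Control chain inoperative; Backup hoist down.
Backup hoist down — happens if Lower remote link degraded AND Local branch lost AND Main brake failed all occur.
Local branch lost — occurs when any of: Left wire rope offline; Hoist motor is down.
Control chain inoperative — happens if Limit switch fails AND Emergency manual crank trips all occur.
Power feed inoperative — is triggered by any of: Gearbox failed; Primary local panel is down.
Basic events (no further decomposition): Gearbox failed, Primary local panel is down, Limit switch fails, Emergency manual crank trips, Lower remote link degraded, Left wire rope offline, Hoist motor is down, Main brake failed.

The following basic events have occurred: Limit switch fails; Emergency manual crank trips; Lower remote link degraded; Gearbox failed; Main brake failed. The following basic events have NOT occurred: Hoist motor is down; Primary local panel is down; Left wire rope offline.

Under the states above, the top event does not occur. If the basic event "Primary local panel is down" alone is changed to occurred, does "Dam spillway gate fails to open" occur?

No

Counterfactual: set "Primary local panel is down" to occurred.
Power feed inoperative [OR]: Gearbox failed=occurs, Primary local panel is down=occurs → at least one input occurs → occurs.
Control chain inoperative [AND]: Limit switch fails=occurs, Emergency manual crank trips=occurs → all inputs occur → occurs.
Local branch lost [OR]: Left wire rope offline=not, Hoist motor is down=not → no input occurs → does not occur.
Backup hoist down [AND]: Lower remote link degraded=occurs, Local branch lost=not, Main brake failed=occurs → not all inputs occur → does not occur.
Dam spillway gate fails to open [AND]: Power feed inoperative=occurs, Control chain inoperative=occurs, Backup hoist down=not → not all inputs occur → does not occur.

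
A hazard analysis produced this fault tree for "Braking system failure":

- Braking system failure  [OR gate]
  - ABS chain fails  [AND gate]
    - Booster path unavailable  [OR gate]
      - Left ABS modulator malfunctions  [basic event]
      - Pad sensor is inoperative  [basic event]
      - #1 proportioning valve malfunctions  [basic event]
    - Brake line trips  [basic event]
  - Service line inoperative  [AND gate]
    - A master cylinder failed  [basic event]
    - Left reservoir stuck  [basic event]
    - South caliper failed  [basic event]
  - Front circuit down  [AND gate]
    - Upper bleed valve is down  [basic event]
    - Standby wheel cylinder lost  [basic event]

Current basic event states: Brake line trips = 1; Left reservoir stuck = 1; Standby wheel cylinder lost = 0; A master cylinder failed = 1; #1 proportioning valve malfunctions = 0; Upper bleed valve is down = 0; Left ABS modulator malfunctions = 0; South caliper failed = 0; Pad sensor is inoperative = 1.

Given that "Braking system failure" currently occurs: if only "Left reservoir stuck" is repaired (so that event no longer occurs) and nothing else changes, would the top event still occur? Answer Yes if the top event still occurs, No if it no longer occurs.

Yes

Counterfactual: set "Left reservoir stuck" to not occurred.
Booster path unavailable [OR]: Left ABS modulator malfunctions=not, Pad sensor is inoperative=occurs, #1 proportioning valve malfunctions=not → at least one input occurs → occurs.
ABS chain fails [AND]: Booster path unavailable=occurs, Brake line trips=occurs → all inputs occur → occurs.
Service line inoperative [AND]: A master cylinder failed=occurs, Left reservoir stuck=not, South caliper failed=not → not all inputs occur → does not occur.
Front circuit down [AND]: Upper bleed valve is down=not, Standby wheel cylinder lost=not → not all inputs occur → does not occur.
Braking system failure [OR]: ABS chain fails=occurs, Service line inoperative=not, Front circuit down=not → at least one input occurs → occurs.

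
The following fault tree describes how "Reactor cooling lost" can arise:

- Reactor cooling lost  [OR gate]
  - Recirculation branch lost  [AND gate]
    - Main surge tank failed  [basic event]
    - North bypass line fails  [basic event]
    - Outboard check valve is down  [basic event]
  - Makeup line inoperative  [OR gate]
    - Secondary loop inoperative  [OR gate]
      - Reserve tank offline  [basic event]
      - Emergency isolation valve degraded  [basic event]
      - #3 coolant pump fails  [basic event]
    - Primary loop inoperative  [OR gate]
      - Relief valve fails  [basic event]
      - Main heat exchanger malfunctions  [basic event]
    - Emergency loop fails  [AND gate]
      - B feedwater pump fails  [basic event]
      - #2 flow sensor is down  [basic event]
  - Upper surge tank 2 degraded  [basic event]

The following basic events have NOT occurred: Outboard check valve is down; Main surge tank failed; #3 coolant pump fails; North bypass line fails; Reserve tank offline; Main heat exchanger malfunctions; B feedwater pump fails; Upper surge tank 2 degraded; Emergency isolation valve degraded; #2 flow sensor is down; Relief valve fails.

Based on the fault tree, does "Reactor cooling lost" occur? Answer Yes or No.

Recirculation branch lost [AND]: Main surge tank failed=not, North bypass line fails=not, Outboard check valve is down=not → not all inputs occur → does not occur.
Secondary loop inoperative [OR]: Reserve tank offline=not, Emergency isolation valve degraded=not, #3 coolant pump fails=not → no input occurs → does not occur.
Primary loop inoperative [OR]: Relief valve fails=not, Main heat exchanger malfunctions=not → no input occurs → does not occur.
Emergency loop fails [AND]: B feedwater pump fails=not, #2 flow sensor is down=not → not all inputs occur → does not occur.
Makeup line inoperative [OR]: Secondary loop inoperative=not, Primary loop inoperative=not, Emergency loop fails=not → no input occurs → does not occur.
Reactor cooling lost [OR]: Recirculation branch lost=not, Makeup line inoperative=not, Upper surge tank 2 degraded=not → no input occurs → does not occur.

No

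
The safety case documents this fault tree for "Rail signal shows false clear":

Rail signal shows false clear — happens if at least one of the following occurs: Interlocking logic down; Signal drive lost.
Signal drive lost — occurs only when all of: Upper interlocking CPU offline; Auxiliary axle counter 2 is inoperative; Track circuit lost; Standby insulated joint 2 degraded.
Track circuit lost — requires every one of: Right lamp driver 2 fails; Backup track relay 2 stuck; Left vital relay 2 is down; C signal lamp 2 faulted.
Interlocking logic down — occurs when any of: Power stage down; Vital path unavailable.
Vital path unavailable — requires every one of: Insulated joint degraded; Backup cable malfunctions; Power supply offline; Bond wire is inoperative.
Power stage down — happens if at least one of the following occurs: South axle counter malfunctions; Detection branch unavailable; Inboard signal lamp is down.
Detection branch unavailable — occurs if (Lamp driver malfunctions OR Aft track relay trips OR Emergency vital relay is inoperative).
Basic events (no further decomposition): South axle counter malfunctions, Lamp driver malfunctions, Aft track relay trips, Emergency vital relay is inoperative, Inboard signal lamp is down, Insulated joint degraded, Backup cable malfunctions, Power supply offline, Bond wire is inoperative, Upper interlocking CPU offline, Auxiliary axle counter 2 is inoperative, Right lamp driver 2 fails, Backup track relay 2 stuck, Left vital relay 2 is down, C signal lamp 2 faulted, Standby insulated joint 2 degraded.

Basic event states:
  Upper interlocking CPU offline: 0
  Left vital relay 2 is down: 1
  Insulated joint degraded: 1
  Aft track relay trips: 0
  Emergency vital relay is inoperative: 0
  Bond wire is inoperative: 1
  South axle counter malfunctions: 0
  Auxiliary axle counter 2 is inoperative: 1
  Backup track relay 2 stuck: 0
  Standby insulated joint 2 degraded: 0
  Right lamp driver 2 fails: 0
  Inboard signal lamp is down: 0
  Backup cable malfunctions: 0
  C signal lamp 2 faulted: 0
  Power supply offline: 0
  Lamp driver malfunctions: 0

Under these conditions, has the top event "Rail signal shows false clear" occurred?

Detection branch unavailable [OR]: Lamp driver malfunctions=not, Aft track relay trips=not, Emergency vital relay is inoperative=not → no input occurs → does not occur.
Power stage down [OR]: South axle counter malfunctions=not, Detection branch unavailable=not, Inboard signal lamp is down=not → no input occurs → does not occur.
Vital path unavailable [AND]: Insulated joint degraded=occurs, Backup cable malfunctions=not, Power supply offline=not, Bond wire is inoperative=occurs → not all inputs occur → does not occur.
Interlocking logic down [OR]: Power stage down=not, Vital path unavailable=not → no input occurs → does not occur.
Track circuit lost [AND]: Right lamp driver 2 fails=not, Backup track relay 2 stuck=not, Left vital relay 2 is down=occurs, C signal lamp 2 faulted=not → not all inputs occur → does not occur.
Signal drive lost [AND]: Upper interlocking CPU offline=not, Auxiliary axle counter 2 is inoperative=occurs, Track circuit lost=not, Standby insulated joint 2 degraded=not → not all inputs occur → does not occur.
Rail signal shows false clear [OR]: Interlocking logic down=not, Signal drive lost=not → no input occurs → does not occur.

No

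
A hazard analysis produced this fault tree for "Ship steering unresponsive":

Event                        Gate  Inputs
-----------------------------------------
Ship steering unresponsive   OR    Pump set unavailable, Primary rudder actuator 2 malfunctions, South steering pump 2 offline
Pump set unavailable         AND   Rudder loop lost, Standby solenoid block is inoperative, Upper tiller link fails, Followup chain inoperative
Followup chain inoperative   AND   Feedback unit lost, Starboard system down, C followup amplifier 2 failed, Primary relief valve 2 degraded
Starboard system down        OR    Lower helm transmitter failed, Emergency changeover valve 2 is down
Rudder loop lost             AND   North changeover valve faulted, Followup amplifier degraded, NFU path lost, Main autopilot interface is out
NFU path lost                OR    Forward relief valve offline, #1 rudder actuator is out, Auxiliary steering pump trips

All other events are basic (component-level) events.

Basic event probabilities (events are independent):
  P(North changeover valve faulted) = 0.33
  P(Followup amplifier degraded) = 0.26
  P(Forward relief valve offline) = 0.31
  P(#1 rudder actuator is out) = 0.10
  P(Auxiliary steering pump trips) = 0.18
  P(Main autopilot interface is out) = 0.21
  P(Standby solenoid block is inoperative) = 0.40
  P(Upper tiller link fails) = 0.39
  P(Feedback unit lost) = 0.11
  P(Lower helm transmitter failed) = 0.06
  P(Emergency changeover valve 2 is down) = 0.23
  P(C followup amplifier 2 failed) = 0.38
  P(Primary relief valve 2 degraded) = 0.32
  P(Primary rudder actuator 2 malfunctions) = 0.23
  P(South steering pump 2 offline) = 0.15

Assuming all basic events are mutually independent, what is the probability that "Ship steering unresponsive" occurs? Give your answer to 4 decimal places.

0.3455

P(NFU path lost) [OR] = 1 − (1−0.31) × (1−0.10) × (1−0.18) = 0.490780
P(Rudder loop lost) [AND] = 0.33 × 0.26 × 0.490780 × 0.21 = 0.008843
P(Starboard system down) [OR] = 1 − (1−0.06) × (1−0.23) = 0.276200
P(Followup chain inoperative) [AND] = 0.11 × 0.276200 × 0.38 × 0.32 = 0.003694
P(Pump set unavailable) [AND] = 0.008843 × 0.40 × 0.39 × 0.003694 = 0.000005
P(Ship steering unresponsive) [OR] = 1 − (1−0.000005) × (1−0.23) × (1−0.15) = 0.345503
Rounded to 4 decimal places: P(Ship steering unresponsive) ≈ 0.3455.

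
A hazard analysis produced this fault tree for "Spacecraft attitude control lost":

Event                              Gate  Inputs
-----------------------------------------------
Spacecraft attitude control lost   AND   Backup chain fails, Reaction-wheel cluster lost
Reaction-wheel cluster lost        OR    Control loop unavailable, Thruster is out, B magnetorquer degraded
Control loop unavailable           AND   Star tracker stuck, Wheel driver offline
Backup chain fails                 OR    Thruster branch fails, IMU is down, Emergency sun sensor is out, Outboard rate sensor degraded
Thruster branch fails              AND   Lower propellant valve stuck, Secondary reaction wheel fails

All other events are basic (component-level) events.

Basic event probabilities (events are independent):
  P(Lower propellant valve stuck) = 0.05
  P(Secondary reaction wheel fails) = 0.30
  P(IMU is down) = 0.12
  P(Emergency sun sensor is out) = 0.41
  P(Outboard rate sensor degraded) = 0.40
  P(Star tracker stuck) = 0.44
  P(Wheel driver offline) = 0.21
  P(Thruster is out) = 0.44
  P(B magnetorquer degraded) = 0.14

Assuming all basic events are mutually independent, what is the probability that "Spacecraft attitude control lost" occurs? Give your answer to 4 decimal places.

0.3902

P(Thruster branch fails) [AND] = 0.05 × 0.30 = 0.015000
P(Backup chain fails) [OR] = 1 − (1−0.015000) × (1−0.12) × (1−0.41) × (1−0.40) = 0.693153
P(Control loop unavailable) [AND] = 0.44 × 0.21 = 0.092400
P(Reaction-wheel cluster lost) [OR] = 1 − (1−0.092400) × (1−0.44) × (1−0.14) = 0.562900
P(Spacecraft attitude control lost) [AND] = 0.693153 × 0.562900 = 0.390176
Rounded to 4 decimal places: P(Spacecraft attitude control lost) ≈ 0.3902.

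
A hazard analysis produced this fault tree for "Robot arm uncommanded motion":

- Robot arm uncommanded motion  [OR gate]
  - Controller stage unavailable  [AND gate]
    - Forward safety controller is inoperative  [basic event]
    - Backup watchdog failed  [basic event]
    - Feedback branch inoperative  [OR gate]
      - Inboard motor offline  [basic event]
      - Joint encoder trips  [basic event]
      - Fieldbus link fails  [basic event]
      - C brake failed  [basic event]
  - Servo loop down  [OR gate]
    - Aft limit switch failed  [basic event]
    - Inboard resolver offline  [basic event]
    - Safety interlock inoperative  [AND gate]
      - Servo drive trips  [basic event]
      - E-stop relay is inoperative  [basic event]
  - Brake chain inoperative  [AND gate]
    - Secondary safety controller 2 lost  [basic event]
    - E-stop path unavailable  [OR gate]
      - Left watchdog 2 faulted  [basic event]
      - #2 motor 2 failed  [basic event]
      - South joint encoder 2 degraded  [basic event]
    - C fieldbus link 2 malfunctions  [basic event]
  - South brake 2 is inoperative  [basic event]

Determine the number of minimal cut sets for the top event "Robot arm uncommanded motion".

11

Feedback branch inoperative [OR]: union of children's cut sets → 4 cut set(s).
Controller stage unavailable [AND]: one cut set from each child combined → 1 × 1 × 4 = 4 cut set(s).
Safety interlock inoperative [AND]: one cut set from each child combined → 1 × 1 = 1 cut set(s).
Servo loop down [OR]: union of children's cut sets → 3 cut set(s).
E-stop path unavailable [OR]: union of children's cut sets → 3 cut set(s).
Brake chain inoperative [AND]: one cut set from each child combined → 1 × 3 × 1 = 3 cut set(s).
Robot arm uncommanded motion [OR]: union of children's cut sets → 11 cut set(s).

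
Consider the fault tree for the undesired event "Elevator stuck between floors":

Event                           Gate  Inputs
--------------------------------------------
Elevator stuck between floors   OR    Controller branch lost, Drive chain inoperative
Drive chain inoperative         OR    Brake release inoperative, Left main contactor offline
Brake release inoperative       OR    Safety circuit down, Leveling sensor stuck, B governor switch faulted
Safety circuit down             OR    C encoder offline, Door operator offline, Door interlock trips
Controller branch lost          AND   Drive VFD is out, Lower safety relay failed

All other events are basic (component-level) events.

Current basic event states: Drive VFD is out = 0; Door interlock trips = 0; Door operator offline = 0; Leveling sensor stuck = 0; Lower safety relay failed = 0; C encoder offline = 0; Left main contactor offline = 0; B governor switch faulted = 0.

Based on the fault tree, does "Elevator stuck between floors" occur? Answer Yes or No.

Controller branch lost [AND]: Drive VFD is out=not, Lower safety relay failed=not → not all inputs occur → does not occur.
Safety circuit down [OR]: C encoder offline=not, Door operator offline=not, Door interlock trips=not → no input occurs → does not occur.
Brake release inoperative [OR]: Safety circuit down=not, Leveling sensor stuck=not, B governor switch faulted=not → no input occurs → does not occur.
Drive chain inoperative [OR]: Brake release inoperative=not, Left main contactor offline=not → no input occurs → does not occur.
Elevator stuck between floors [OR]: Controller branch lost=not, Drive chain inoperative=not → no input occurs → does not occur.

No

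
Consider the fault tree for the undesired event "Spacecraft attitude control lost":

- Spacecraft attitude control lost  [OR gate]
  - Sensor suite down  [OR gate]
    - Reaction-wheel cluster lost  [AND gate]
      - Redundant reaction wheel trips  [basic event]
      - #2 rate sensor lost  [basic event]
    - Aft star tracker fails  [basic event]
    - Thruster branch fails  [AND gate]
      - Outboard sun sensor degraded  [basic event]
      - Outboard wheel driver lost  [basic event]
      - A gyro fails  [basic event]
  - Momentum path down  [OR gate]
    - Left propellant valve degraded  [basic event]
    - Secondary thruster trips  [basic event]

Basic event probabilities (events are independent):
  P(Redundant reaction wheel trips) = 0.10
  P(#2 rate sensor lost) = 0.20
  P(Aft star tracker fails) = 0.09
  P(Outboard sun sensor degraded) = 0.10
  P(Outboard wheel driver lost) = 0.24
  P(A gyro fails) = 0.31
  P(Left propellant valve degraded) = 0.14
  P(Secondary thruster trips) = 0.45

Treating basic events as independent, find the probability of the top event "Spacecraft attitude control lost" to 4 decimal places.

P(Reaction-wheel cluster lost) [AND] = 0.10 × 0.20 = 0.020000
P(Thruster branch fails) [AND] = 0.10 × 0.24 × 0.31 = 0.007440
P(Sensor suite down) [OR] = 1 − (1−0.020000) × (1−0.09) × (1−0.007440) = 0.114835
P(Momentum path down) [OR] = 1 − (1−0.14) × (1−0.45) = 0.527000
P(Spacecraft attitude control lost) [OR] = 1 − (1−0.114835) × (1−0.527000) = 0.581317
Rounded to 4 decimal places: P(Spacecraft attitude control lost) ≈ 0.5813.

0.5813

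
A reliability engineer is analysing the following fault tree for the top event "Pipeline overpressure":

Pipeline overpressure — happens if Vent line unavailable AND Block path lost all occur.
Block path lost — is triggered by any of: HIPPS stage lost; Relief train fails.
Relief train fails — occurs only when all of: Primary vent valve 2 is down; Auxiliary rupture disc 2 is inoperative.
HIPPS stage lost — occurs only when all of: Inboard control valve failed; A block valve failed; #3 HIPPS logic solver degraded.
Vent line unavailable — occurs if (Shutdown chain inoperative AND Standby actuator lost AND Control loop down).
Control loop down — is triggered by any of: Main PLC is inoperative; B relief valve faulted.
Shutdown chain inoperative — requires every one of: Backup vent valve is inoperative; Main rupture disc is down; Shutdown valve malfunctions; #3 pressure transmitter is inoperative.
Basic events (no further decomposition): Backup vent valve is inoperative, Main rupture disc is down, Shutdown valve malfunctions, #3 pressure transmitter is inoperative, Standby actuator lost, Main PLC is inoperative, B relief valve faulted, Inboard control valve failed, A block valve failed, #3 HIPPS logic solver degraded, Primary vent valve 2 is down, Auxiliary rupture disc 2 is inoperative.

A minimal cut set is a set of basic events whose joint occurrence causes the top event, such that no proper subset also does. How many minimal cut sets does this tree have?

4

Shutdown chain inoperative [AND]: one cut set from each child combined → 1 × 1 × 1 × 1 = 1 cut set(s).
Control loop down [OR]: union of children's cut sets → 2 cut set(s).
Vent line unavailable [AND]: one cut set from each child combined → 1 × 1 × 2 = 2 cut set(s).
HIPPS stage lost [AND]: one cut set from each child combined → 1 × 1 × 1 = 1 cut set(s).
Relief train fails [AND]: one cut set from each child combined → 1 × 1 = 1 cut set(s).
Block path lost [OR]: union of children's cut sets → 2 cut set(s).
Pipeline overpressure [AND]: one cut set from each child combined → 2 × 2 = 4 cut set(s).
Minimal cut sets: {#3 HIPPS logic solver degraded, #3 pressure transmitter is inoperative, A block valve failed, Backup vent valve is inoperative, Inboard control valve failed, Main PLC is inoperative, Main rupture disc is down, Shutdown valve malfunctions, Standby actuator lost}; {#3 pressure transmitter is inoperative, Auxiliary rupture disc 2 is inoperative, Backup vent valve is inoperative, Main PLC is inoperative, Main rupture disc is down, Primary vent valve 2 is down, Shutdown valve malfunctions, Standby actuator lost}; {#3 HIPPS logic solver degraded, #3 pressure transmitter is inoperative, A block valve failed, B relief valve faulted, Backup vent valve is inoperative, Inboard control valve failed, Main rupture disc is down, Shutdown valve malfunctions, Standby actuator lost}; {#3 pressure transmitter is inoperative, Auxiliary rupture disc 2 is inoperative, B relief valve faulted, Backup vent valve is inoperative, Main rupture disc is down, Primary vent valve 2 is down, Shutdown valve malfunctions, Standby actuator lost}.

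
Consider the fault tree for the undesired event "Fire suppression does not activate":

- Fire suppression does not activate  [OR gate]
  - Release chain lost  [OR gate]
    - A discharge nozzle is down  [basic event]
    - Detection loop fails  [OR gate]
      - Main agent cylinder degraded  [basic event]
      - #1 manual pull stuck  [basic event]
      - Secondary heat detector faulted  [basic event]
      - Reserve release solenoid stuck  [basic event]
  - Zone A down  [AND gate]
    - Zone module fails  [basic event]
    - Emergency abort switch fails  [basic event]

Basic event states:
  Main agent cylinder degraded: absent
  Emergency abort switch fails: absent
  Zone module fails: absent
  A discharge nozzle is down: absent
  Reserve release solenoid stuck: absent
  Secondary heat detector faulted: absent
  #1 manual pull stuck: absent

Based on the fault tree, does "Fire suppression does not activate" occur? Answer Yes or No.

No

Detection loop fails [OR]: Main agent cylinder degraded=not, #1 manual pull stuck=not, Secondary heat detector faulted=not, Reserve release solenoid stuck=not → no input occurs → does not occur.
Release chain lost [OR]: A discharge nozzle is down=not, Detection loop fails=not → no input occurs → does not occur.
Zone A down [AND]: Zone module fails=not, Emergency abort switch fails=not → not all inputs occur → does not occur.
Fire suppression does not activate [OR]: Release chain lost=not, Zone A down=not → no input occurs → does not occur.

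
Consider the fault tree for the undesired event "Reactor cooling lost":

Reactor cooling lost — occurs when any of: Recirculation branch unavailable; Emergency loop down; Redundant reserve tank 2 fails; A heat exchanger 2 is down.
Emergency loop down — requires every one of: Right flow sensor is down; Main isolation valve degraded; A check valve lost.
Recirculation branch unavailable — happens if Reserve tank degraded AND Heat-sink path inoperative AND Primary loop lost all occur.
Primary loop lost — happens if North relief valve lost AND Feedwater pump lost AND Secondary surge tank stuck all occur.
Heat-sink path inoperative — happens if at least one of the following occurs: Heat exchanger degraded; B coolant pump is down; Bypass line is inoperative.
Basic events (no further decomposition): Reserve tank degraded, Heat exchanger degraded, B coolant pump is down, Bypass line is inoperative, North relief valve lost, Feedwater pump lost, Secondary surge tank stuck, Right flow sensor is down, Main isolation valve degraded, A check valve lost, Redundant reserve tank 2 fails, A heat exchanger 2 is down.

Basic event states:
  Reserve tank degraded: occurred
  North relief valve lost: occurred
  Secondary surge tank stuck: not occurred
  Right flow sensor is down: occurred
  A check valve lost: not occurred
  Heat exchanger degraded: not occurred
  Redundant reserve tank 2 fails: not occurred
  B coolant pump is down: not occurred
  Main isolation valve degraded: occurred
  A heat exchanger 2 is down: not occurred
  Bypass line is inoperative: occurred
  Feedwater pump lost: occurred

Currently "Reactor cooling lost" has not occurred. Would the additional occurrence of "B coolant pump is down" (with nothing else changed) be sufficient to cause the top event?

Counterfactual: set "B coolant pump is down" to occurred.
Heat-sink path inoperative [OR]: Heat exchanger degraded=not, B coolant pump is down=occurs, Bypass line is inoperative=occurs → at least one input occurs → occurs.
Primary loop lost [AND]: North relief valve lost=occurs, Feedwater pump lost=occurs, Secondary surge tank stuck=not → not all inputs occur → does not occur.
Recirculation branch unavailable [AND]: Reserve tank degraded=occurs, Heat-sink path inoperative=occurs, Primary loop lost=not → not all inputs occur → does not occur.
Emergency loop down [AND]: Right flow sensor is down=occurs, Main isolation valve degraded=occurs, A check valve lost=not → not all inputs occur → does not occur.
Reactor cooling lost [OR]: Recirculation branch unavailable=not, Emergency loop down=not, Redundant reserve tank 2 fails=not, A heat exchanger 2 is down=not → no input occurs → does not occur.

No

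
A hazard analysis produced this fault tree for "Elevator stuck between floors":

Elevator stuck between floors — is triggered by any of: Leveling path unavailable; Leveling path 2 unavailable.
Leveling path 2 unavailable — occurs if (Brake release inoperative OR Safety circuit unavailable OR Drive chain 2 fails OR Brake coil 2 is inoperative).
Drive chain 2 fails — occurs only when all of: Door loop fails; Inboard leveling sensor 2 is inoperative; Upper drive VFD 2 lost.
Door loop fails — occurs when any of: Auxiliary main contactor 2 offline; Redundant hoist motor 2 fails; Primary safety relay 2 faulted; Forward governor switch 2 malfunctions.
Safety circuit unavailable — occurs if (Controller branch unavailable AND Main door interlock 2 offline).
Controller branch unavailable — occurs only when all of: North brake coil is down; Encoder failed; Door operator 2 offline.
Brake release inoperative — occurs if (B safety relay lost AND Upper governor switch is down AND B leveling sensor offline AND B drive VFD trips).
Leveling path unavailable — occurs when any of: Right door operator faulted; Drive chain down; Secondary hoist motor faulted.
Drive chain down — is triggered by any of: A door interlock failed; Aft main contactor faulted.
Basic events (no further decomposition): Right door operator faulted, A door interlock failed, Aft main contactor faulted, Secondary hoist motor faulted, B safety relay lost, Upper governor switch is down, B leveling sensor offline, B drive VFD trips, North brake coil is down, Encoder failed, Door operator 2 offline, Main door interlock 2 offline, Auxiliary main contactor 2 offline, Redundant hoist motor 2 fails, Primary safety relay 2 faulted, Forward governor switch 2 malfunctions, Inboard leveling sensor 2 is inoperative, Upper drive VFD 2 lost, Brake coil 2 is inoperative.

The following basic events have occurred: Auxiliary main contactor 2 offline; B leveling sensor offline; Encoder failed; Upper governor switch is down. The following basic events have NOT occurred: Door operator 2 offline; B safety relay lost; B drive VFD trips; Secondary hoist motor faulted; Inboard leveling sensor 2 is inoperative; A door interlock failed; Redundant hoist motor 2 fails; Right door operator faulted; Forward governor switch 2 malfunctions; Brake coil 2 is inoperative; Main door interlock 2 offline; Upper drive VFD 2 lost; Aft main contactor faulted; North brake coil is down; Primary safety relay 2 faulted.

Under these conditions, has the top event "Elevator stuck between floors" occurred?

No

Drive chain down [OR]: A door interlock failed=not, Aft main contactor faulted=not → no input occurs → does not occur.
Leveling path unavailable [OR]: Right door operator faulted=not, Drive chain down=not, Secondary hoist motor faulted=not → no input occurs → does not occur.
Brake release inoperative [AND]: B safety relay lost=not, Upper governor switch is down=occurs, B leveling sensor offline=occurs, B drive VFD trips=not → not all inputs occur → does not occur.
Controller branch unavailable [AND]: North brake coil is down=not, Encoder failed=occurs, Door operator 2 offline=not → not all inputs occur → does not occur.
Safety circuit unavailable [AND]: Controller branch unavailable=not, Main door interlock 2 offline=not → not all inputs occur → does not occur.
Door loop fails [OR]: Auxiliary main contactor 2 offline=occurs, Redundant hoist motor 2 fails=not, Primary safety relay 2 faulted=not, Forward governor switch 2 malfunctions=not → at least one input occurs → occurs.
Drive chain 2 fails [AND]: Door loop fails=occurs, Inboard leveling sensor 2 is inoperative=not, Upper drive VFD 2 lost=not → not all inputs occur → does not occur.
Leveling path 2 unavailable [OR]: Brake release inoperative=not, Safety circuit unavailable=not, Drive chain 2 fails=not, Brake coil 2 is inoperative=not → no input occurs → does not occur.
Elevator stuck between floors [OR]: Leveling path unavailable=not, Leveling path 2 unavailable=not → no input occurs → does not occur.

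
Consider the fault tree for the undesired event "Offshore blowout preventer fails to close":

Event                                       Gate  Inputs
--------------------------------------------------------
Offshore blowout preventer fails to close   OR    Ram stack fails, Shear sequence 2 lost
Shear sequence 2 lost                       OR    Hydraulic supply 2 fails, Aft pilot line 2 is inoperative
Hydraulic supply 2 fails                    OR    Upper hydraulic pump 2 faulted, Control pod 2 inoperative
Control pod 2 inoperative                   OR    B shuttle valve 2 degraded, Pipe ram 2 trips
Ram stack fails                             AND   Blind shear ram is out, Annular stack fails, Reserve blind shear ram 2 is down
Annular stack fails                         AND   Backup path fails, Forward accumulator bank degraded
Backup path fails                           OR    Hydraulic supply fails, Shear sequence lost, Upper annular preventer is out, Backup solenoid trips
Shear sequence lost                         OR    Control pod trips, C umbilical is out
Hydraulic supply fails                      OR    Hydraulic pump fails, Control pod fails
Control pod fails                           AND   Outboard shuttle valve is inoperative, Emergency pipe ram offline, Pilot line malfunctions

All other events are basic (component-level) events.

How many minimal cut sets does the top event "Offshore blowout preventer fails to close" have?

10

Control pod fails [AND]: one cut set from each child combined → 1 × 1 × 1 = 1 cut set(s).
Hydraulic supply fails [OR]: union of children's cut sets → 2 cut set(s).
Shear sequence lost [OR]: union of children's cut sets → 2 cut set(s).
Backup path fails [OR]: union of children's cut sets → 6 cut set(s).
Annular stack fails [AND]: one cut set from each child combined → 6 × 1 = 6 cut set(s).
Ram stack fails [AND]: one cut set from each child combined → 1 × 6 × 1 = 6 cut set(s).
Control pod 2 inoperative [OR]: union of children's cut sets → 2 cut set(s).
Hydraulic supply 2 fails [OR]: union of children's cut sets → 3 cut set(s).
Shear sequence 2 lost [OR]: union of children's cut sets → 4 cut set(s).
Offshore blowout preventer fails to close [OR]: union of children's cut sets → 10 cut set(s).
Minimal cut sets: {Blind shear ram is out, Forward accumulator bank degraded, Hydraulic pump fails, Reserve blind shear ram 2 is down}; {Blind shear ram is out, Emergency pipe ram offline, Forward accumulator bank degraded, Outboard shuttle valve is inoperative, Pilot line malfunctions, Reserve blind shear ram 2 is down}; {Blind shear ram is out, Control pod trips, Forward accumulator bank degraded, Reserve blind shear ram 2 is down}; {Blind shear ram is out, C umbilical is out, Forward accumulator bank degraded, Reserve blind shear ram 2 is down}; {Blind shear ram is out, Forward accumulator bank degraded, Reserve blind shear ram 2 is down, Upper annular preventer is out}; {Backup solenoid trips, Blind shear ram is out, Forward accumulator bank degraded, Reserve blind shear ram 2 is down}; {Upper hydraulic pump 2 faulted}; {B shuttle valve 2 degraded}; {Pipe ram 2 trips}; {Aft pilot line 2 is inoperative}.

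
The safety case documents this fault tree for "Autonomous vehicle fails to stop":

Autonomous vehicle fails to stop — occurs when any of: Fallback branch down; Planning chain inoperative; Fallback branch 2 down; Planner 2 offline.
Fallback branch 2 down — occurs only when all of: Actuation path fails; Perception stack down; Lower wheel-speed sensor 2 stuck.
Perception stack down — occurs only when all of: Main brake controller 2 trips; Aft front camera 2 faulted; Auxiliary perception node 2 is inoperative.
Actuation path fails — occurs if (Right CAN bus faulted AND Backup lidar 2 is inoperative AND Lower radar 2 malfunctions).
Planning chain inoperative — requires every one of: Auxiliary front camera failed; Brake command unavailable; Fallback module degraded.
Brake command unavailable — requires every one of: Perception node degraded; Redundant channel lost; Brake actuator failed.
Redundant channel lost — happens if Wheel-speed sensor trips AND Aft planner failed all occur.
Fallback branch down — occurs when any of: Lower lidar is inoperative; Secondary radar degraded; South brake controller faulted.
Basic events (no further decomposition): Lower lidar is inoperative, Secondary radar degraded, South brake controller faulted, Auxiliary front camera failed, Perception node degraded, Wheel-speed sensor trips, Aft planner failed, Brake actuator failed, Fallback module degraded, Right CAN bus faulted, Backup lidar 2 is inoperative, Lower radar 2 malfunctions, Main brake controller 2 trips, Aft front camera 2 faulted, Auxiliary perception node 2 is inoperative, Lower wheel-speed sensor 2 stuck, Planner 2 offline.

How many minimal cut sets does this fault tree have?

Fallback branch down [OR]: union of children's cut sets → 3 cut set(s).
Redundant channel lost [AND]: one cut set from each child combined → 1 × 1 = 1 cut set(s).
Brake command unavailable [AND]: one cut set from each child combined → 1 × 1 × 1 = 1 cut set(s).
Planning chain inoperative [AND]: one cut set from each child combined → 1 × 1 × 1 = 1 cut set(s).
Actuation path fails [AND]: one cut set from each child combined → 1 × 1 × 1 = 1 cut set(s).
Perception stack down [AND]: one cut set from each child combined → 1 × 1 × 1 = 1 cut set(s).
Fallback branch 2 down [AND]: one cut set from each child combined → 1 × 1 × 1 = 1 cut set(s).
Autonomous vehicle fails to stop [OR]: union of children's cut sets → 6 cut set(s).
Minimal cut sets: {Lower lidar is inoperative}; {Secondary radar degraded}; {South brake controller faulted}; {Aft planner failed, Auxiliary front camera failed, Brake actuator failed, Fallback module degraded, Perception node degraded, Wheel-speed sensor trips}; {Aft front camera 2 faulted, Auxiliary perception node 2 is inoperative, Backup lidar 2 is inoperative, Lower radar 2 malfunctions, Lower wheel-speed sensor 2 stuck, Main brake controller 2 trips, Right CAN bus faulted}; {Planner 2 offline}.

6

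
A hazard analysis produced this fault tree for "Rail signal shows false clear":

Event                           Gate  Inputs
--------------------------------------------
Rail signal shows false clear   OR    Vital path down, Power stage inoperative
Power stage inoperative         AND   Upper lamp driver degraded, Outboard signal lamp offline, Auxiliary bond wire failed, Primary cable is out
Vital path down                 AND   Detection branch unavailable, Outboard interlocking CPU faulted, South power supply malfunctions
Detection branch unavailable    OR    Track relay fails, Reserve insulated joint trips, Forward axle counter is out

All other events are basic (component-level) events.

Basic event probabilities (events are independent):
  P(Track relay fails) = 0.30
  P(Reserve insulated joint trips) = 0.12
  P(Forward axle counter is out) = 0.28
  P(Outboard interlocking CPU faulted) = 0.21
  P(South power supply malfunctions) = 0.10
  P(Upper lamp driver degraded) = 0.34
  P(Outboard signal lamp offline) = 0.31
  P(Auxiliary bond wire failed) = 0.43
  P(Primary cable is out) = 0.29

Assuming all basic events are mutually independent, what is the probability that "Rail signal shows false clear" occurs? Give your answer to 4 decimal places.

0.0247

P(Detection branch unavailable) [OR] = 1 − (1−0.30) × (1−0.12) × (1−0.28) = 0.556480
P(Vital path down) [AND] = 0.556480 × 0.21 × 0.10 = 0.011686
P(Power stage inoperative) [AND] = 0.34 × 0.31 × 0.43 × 0.29 = 0.013143
P(Rail signal shows false clear) [OR] = 1 − (1−0.011686) × (1−0.013143) = 0.024675
Rounded to 4 decimal places: P(Rail signal shows false clear) ≈ 0.0247.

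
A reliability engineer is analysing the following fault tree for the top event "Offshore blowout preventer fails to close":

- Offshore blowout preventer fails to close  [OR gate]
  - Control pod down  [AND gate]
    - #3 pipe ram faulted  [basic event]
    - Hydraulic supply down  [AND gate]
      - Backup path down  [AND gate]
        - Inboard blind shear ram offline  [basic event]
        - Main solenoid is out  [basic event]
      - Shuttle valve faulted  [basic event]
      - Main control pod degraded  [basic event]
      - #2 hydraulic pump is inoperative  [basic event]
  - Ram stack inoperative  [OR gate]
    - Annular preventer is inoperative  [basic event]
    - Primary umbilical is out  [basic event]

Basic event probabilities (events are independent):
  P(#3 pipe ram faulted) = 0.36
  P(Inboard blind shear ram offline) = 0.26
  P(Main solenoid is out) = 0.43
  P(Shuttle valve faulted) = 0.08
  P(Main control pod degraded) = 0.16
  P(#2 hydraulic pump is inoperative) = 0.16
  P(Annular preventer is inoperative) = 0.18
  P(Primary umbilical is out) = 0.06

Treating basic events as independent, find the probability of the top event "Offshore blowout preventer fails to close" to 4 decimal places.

P(Backup path down) [AND] = 0.26 × 0.43 = 0.111800
P(Hydraulic supply down) [AND] = 0.111800 × 0.08 × 0.16 × 0.16 = 0.000229
P(Control pod down) [AND] = 0.36 × 0.000229 = 0.000082
P(Ram stack inoperative) [OR] = 1 − (1−0.18) × (1−0.06) = 0.229200
P(Offshore blowout preventer fails to close) [OR] = 1 − (1−0.000082) × (1−0.229200) = 0.229263
Rounded to 4 decimal places: P(Offshore blowout preventer fails to close) ≈ 0.2293.

0.2293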